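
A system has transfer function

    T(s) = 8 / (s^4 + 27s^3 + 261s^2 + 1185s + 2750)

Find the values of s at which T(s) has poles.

s = -3 ± 4j, -11, -10

The poles are the roots of the denominator s^4 + 27s^3 + 261s^2 + 1185s + 2750 = 0.
Trying s = -11: the polynomial evaluates to 0, so (s + 11) is a factor.
Dividing out leaves s^3 + 16s^2 + 85s + 250 = 0.
This factors further as (s^2 + 6s + 25)(s + 10) = 0.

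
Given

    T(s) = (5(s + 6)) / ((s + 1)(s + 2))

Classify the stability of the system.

stable

The poles can be read from the denominator factors: s = -1, -2.
Since all poles lie strictly in the left half-plane, the system is stable.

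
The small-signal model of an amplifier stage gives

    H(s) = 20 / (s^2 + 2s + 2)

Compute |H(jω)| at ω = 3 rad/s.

|H(j3)| ≈ 2.169

Substitute s = j3: numerator = 20, denominator = -7 + j6.
|H(j3)| = |20| / |-7 + j6| = 20 / 9.2195 ≈ 2.169.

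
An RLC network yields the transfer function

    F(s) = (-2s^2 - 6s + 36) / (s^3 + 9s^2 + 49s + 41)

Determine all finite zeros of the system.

Set the numerator to zero: -2s^2 - 6s + 36 = 0, i.e. -2·(s^2 + 3s - 18) = 0.
Factoring: (s - 3)(s + 6) = 0.

s = 3, -6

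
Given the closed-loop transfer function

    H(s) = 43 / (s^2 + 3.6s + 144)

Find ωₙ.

ωₙ = 12 rad/s

Compare the denominator to the standard form s^2 + 2ζωₙs + ωₙ².
ωₙ² = 144, so ωₙ = 12 rad/s.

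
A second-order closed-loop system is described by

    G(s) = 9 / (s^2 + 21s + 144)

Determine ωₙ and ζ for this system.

ωₙ = 12 rad/s, ζ = 0.875

Compare the denominator to the standard form s^2 + 2ζωₙs + ωₙ².
ωₙ² = 144, so ωₙ = 12 rad/s.
2ζωₙ = 21, so ζ = 21/(2·12) = 0.875.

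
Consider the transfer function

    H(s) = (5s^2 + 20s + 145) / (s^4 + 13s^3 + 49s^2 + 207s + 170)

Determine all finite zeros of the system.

Set the numerator to zero: 5s^2 + 20s + 145 = 0, i.e. 5·(s^2 + 4s + 29) = 0.
Factoring: (s^2 + 4s + 29) = 0.

s = -2 ± 5j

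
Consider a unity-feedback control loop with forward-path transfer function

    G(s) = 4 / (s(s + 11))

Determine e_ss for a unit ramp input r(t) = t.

e_ss = 2.750

G(s) has one pole at the origin.
This is a Type 1 system. Kv = lim_{s→0} s·G(s) = 4/11.
e_ss = 1/Kv = 1/(4/11) = 11/4 ≈ 2.750.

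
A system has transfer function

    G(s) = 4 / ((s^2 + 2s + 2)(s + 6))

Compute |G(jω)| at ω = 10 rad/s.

|G(j10)| ≈ 0.003429

Substitute s = j10: numerator = 4, denominator = -788 - j860.
|G(j10)| = |4| / |-788 - j860| = 4 / 1166.4 ≈ 0.003429.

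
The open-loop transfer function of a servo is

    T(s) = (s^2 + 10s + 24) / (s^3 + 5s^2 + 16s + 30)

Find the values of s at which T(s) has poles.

The poles are the roots of the denominator s^3 + 5s^2 + 16s + 30 = 0.
Trying s = -3: the polynomial evaluates to 0, so (s + 3) is a factor.
Dividing out leaves s^2 + 2s + 10 = 0.
The quadratic formula then gives s = -1 ± 3j.

s = -1 + 3j, -1 - 3j, -3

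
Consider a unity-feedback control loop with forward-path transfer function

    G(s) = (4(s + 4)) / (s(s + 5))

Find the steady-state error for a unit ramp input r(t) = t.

e_ss = 0.3125

G(s) has one pole at the origin.
This is a Type 1 system. Kv = lim_{s→0} s·G(s) = 16/5.
e_ss = 1/Kv = 1/(16/5) = 5/16 ≈ 0.3125.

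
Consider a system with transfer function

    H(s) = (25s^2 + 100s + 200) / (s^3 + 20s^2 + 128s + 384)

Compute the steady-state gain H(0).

H(0) = 25/48 ≈ 0.5208

Set s = 0: H(0) = (200) / (384) = 25/48.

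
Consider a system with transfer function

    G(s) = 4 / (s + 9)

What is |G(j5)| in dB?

Substitute s = j5: numerator = 4, denominator = 9 + j5.
|G(j5)| = |4| / |9 + j5| = 4 / 10.296 ≈ 0.3885.
In decibels: 20·log₁₀(0.3885) ≈ -8.21 dB.

|G(j5)|_dB ≈ -8.21 dB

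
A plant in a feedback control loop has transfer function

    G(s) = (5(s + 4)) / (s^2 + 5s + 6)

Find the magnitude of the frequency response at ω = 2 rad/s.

|G(j2)| ≈ 2.193

Substitute s = j2: numerator = 20 + j10, denominator = 2 + j10.
|G(j2)| = |20 + j10| / |2 + j10| = 22.361 / 10.198 ≈ 2.193.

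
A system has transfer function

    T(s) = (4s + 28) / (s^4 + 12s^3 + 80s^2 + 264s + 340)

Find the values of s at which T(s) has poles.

s = -3 ± 5j, -3 ± j

The poles are the roots of the denominator s^4 + 12s^3 + 80s^2 + 264s + 340 = 0.
No real roots exist; factor into two real quadratics: (s^2 + 6s + 34)(s^2 + 6s + 10) = 0.
Each quadratic gives a conjugate pair via the quadratic formula.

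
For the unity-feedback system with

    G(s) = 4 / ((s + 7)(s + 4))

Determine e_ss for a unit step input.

G(s) has no poles at the origin.
This is a Type 0 system. Kp = lim_{s→0} G(s) = 4/28 = 1/7.
e_ss = 1/(1 + Kp) = 1/(1 + 1/7) = 7/8 ≈ 0.8750.

e_ss = 0.8750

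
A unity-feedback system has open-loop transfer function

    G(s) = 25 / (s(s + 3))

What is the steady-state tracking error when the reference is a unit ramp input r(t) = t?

G(s) has one pole at the origin.
This is a Type 1 system. Kv = lim_{s→0} s·G(s) = 25/3.
e_ss = 1/Kv = 1/(25/3) = 3/25 ≈ 0.1200.

e_ss = 0.1200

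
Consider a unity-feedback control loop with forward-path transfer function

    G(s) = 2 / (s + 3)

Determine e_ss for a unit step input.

e_ss = 0.6000

G(s) has no poles at the origin.
This is a Type 0 system. Kp = lim_{s→0} G(s) = 2/3.
e_ss = 1/(1 + Kp) = 1/(1 + 2/3) = 3/5 ≈ 0.6000.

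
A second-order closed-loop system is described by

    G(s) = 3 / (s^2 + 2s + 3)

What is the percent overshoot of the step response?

Comparing s^2 + 2s + 3 to s^2 + 2ζωₙs + ωₙ²: ωₙ = √3 ≈ 1.732 rad/s and ζ = 2/(2·√3) ≈ 0.5774.
%OS = 100·exp(−πζ/√(1−ζ²)) = 100·exp(−π·0.5774/√(1−0.5774²)) ≈ 10.8%.

%OS ≈ 10.8%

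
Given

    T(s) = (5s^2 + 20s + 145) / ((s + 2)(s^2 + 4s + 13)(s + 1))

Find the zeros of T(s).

Set the numerator to zero: 5s^2 + 20s + 145 = 0, i.e. 5·(s^2 + 4s + 29) = 0.
Factoring: (s^2 + 4s + 29) = 0.

s = -2 + 5j, -2 - 5j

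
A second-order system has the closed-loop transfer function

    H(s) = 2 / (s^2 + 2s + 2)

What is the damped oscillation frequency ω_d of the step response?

Comparing s^2 + 2s + 2 to s^2 + 2ζωₙs + ωₙ²: ωₙ = √2 ≈ 1.414 rad/s and ζ = 2/(2·√2) ≈ 0.7071.
ζωₙ = 2/2 = 1, so ω_d = ωₙ√(1−ζ²) = √(ωₙ² − (ζωₙ)²) = √(2 − 1²) = √1 = 1 rad/s.

ω_d = 1 rad/s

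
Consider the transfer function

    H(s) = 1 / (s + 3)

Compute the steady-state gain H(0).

At s = 0 each factor (s + a) contributes a and each (s^2 + bs + c) contributes c.
H(0) = 1·1 / ((3)) = 1/3 = 1/3.

H(0) = 1/3 ≈ 0.3333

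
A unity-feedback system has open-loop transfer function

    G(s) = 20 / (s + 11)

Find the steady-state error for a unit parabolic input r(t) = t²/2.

G(s) has no poles at the origin.
This is a Type 0 system; Ka = lim_{s→0} s^2·G(s) = 0, so the steady-state error for a parabola input is infinite.

e_ss = ∞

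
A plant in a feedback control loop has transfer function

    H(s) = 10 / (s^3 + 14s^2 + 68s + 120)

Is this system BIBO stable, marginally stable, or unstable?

stable

The denominator s^3 + 14s^2 + 68s + 120 factors as (s^2 + 8s + 20)(s + 6), giving poles at s = -4 ± 2j, -6.
Since all poles lie strictly in the left half-plane, the system is stable.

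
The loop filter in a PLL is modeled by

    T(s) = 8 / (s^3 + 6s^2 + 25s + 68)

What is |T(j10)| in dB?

Substitute s = j10: numerator = 8, denominator = -532 - j750.
|T(j10)| = |8| / |-532 - j750| = 8 / 919.52 ≈ 0.008700.
In decibels: 20·log₁₀(0.008700) ≈ -41.2 dB.

|T(j10)|_dB ≈ -41.2 dB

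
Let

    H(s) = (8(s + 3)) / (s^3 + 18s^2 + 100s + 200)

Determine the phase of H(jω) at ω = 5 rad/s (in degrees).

∠H(j5) ≈ -64.65°

At s = j5: numerator = 24 + j40, denominator = -250 + j375.
∠H = ∠num − ∠den = 59.036° − (123.69°) = -64.65°.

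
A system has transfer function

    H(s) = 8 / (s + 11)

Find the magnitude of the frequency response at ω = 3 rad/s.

|H(j3)| ≈ 0.7016

Substitute s = j3: numerator = 8, denominator = 11 + j3.
|H(j3)| = |8| / |11 + j3| = 8 / 11.402 ≈ 0.7016.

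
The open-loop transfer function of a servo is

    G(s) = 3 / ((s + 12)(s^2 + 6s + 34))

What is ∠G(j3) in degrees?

∠G(j3) ≈ -49.79°

At s = j3: numerator = 3, denominator = 246 + j291.
∠G = ∠num − ∠den = 0° − (49.790°) = -49.79°.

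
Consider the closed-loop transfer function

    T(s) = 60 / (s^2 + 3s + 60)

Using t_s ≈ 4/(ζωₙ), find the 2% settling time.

Comparing s^2 + 3s + 60 to s^2 + 2ζωₙs + ωₙ²: ωₙ = √60 ≈ 7.746 rad/s and ζ = 3/(2·√60) ≈ 0.1936.
ζωₙ = 3/2 = 1.5, so t_s ≈ 4/(ζωₙ) = 4/1.5 ≈ 2.667 s.

t_s ≈ 2.667 s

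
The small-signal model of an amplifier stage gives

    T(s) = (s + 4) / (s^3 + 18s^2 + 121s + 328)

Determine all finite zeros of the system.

Set the numerator to zero: s + 4 = 0.
So s = -4.

s = -4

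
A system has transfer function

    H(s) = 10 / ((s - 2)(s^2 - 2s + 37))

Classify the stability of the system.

The poles can be read from the denominator factors: s = 2, 1 ± 6j.
Since the pole(s) at s = 2, 1 ± 6j lie in the right half-plane, the system is unstable.

unstable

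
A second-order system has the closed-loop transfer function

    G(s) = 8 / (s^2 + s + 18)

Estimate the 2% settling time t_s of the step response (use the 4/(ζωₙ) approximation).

t_s ≈ 8 s

Comparing s^2 + s + 18 to s^2 + 2ζωₙs + ωₙ²: ωₙ = √18 ≈ 4.243 rad/s and ζ = 1/(2·√18) ≈ 0.1179.
ζωₙ = 1/2 = 0.5, so t_s ≈ 4/(ζωₙ) = 4/0.5 = 8 s.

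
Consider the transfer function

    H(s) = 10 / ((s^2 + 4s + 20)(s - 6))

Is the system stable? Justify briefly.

unstable

The poles can be read from the denominator factors: s = -2 + 4j, -2 - 4j, 6.
Since the pole(s) at s = 6 lie in the right half-plane, the system is unstable.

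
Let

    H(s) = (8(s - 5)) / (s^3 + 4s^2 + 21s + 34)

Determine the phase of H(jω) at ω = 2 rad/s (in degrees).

At s = j2: numerator = -40 + j16, denominator = 18 + j34.
∠H = ∠num − ∠den = 158.20° − (62.103°) = 96.10°.

∠H(j2) ≈ 96.10°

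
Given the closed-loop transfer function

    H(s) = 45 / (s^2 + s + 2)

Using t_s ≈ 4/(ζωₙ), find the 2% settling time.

Comparing s^2 + s + 2 to s^2 + 2ζωₙs + ωₙ²: ωₙ = √2 ≈ 1.414 rad/s and ζ = 1/(2·√2) ≈ 0.3536.
ζωₙ = 1/2 = 0.5, so t_s ≈ 4/(ζωₙ) = 4/0.5 = 8 s.

t_s ≈ 8 s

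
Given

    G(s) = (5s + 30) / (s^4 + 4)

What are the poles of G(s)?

s = 1 + j, 1 - j, -1 + j, -1 - j

The poles are the roots of the denominator s^4 + 4 = 0.
No real roots exist; factor into two real quadratics: (s^2 - 2s + 2)(s^2 + 2s + 2) = 0.
Each quadratic gives a conjugate pair via the quadratic formula.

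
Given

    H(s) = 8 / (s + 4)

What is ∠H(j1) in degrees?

At s = j1: numerator = 8, denominator = 4 + j1.
∠H = ∠num − ∠den = 0° − (14.036°) = -14.04°.

∠H(j1) ≈ -14.04°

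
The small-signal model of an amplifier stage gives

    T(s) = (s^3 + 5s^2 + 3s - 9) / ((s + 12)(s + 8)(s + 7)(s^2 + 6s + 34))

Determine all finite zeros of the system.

Set the numerator to zero: s^3 + 5s^2 + 3s - 9 = 0.
Factoring: (s + 3)^2(s - 1) = 0.

s = -3, 1, -3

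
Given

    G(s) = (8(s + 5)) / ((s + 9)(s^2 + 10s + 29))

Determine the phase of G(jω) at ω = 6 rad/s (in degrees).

∠G(j6) ≈ -80.15°

At s = j6: numerator = 40 + j48, denominator = -423 + j498.
∠G = ∠num − ∠den = 50.194° − (130.34°) = -80.15°.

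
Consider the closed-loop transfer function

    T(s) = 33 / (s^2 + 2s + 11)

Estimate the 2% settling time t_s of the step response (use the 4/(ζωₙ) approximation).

t_s ≈ 4 s

Comparing s^2 + 2s + 11 to s^2 + 2ζωₙs + ωₙ²: ωₙ = √11 ≈ 3.317 rad/s and ζ = 2/(2·√11) ≈ 0.3015.
ζωₙ = 2/2 = 1, so t_s ≈ 4/(ζωₙ) = 4/1 = 4 s.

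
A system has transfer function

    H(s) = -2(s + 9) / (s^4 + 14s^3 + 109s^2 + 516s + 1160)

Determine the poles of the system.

The poles are the roots of the denominator s^4 + 14s^3 + 109s^2 + 516s + 1160 = 0.
No real roots exist; factor into two real quadratics: (s^2 + 10s + 29)(s^2 + 4s + 40) = 0.
Each quadratic gives a conjugate pair via the quadratic formula.

s = -5 ± 2j, -2 ± 6j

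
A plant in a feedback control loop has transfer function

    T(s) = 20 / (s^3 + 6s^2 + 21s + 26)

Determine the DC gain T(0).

Set s = 0: T(0) = (20) / (26) = 10/13.

T(0) = 10/13 ≈ 0.7692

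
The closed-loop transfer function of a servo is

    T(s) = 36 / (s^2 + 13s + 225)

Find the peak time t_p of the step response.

t_p ≈ 0.2324 s

Comparing s^2 + 13s + 225 to s^2 + 2ζωₙs + ωₙ²: ωₙ = 15 rad/s and ζ = 13/(2·15) ≈ 0.4333.
ζωₙ = 13/2 = 6.5, so ω_d = ωₙ√(1−ζ²) = √(ωₙ² − (ζωₙ)²) = √(225 − 6.5²) = √182.75 ≈ 13.52 rad/s.
t_p = π/ω_d = π/13.52 ≈ 0.2324 s.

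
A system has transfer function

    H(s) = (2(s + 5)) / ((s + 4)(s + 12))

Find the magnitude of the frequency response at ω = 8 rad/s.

Substitute s = j8: numerator = 10 + j16, denominator = -16 + j128.
|H(j8)| = |10 + j16| / |-16 + j128| = 18.868 / 129.00 ≈ 0.1463.

|H(j8)| ≈ 0.1463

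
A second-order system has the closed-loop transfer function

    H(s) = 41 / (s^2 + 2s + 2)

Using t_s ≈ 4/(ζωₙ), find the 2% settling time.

Comparing s^2 + 2s + 2 to s^2 + 2ζωₙs + ωₙ²: ωₙ = √2 ≈ 1.414 rad/s and ζ = 2/(2·√2) ≈ 0.7071.
ζωₙ = 2/2 = 1, so t_s ≈ 4/(ζωₙ) = 4/1 = 4 s.

t_s ≈ 4 s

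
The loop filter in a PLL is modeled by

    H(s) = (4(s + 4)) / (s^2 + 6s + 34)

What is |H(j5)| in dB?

|H(j5)|_dB ≈ -1.75 dB

Substitute s = j5: numerator = 16 + j20, denominator = 9 + j30.
|H(j5)| = |16 + j20| / |9 + j30| = 25.612 / 31.321 ≈ 0.8177.
In decibels: 20·log₁₀(0.8177) ≈ -1.75 dB.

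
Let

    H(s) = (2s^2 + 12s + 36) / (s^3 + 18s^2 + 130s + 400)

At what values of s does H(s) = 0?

s = -3 + 3j, -3 - 3j

Set the numerator to zero: 2s^2 + 12s + 36 = 0, i.e. 2·(s^2 + 6s + 18) = 0.
Factoring: (s^2 + 6s + 18) = 0.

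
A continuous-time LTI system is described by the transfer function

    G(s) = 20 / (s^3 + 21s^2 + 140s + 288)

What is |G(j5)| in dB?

Substitute s = j5: numerator = 20, denominator = -237 + j575.
|G(j5)| = |20| / |-237 + j575| = 20 / 621.93 ≈ 0.03216.
In decibels: 20·log₁₀(0.03216) ≈ -29.9 dB.

|G(j5)|_dB ≈ -29.9 dB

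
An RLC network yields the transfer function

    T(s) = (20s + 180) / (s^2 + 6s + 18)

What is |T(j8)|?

|T(j8)| ≈ 3.622

Substitute s = j8: numerator = 180 + j160, denominator = -46 + j48.
|T(j8)| = |180 + j160| / |-46 + j48| = 240.83 / 66.483 ≈ 3.622.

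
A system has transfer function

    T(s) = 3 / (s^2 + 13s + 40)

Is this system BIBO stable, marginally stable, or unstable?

The denominator s^2 + 13s + 40 factors as (s + 8)(s + 5), giving poles at s = -8, -5.
Since all poles lie strictly in the left half-plane, the system is stable.

stable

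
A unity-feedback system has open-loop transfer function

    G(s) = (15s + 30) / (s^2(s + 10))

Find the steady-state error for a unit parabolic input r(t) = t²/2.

e_ss = 0.3333

G(s) has 2 poles at the origin.
This is a Type 2 system. Ka = lim_{s→0} s^2·G(s) = 30/10 = 3.
e_ss = 1/Ka = 1/(3) = 1/3 ≈ 0.3333.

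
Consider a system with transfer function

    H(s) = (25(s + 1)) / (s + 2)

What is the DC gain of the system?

At s = 0 each factor (s + a) contributes a and each (s^2 + bs + c) contributes c.
H(0) = 25·(1) / ((2)) = 25/2 = 25/2.

H(0) = 25/2 ≈ 12.50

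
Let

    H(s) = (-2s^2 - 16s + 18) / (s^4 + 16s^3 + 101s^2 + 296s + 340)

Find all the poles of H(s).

The poles are the roots of the denominator s^4 + 16s^3 + 101s^2 + 296s + 340 = 0.
No real roots exist; factor into two real quadratics: (s^2 + 8s + 20)(s^2 + 8s + 17) = 0.
Each quadratic gives a conjugate pair via the quadratic formula.

s = -4 + 2j, -4 - 2j, -4 + j, -4 - j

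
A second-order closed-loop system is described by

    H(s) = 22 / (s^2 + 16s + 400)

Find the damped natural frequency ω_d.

ω_d ≈ 18.33 rad/s

Comparing s^2 + 16s + 400 to s^2 + 2ζωₙs + ωₙ²: ωₙ = 20 rad/s and ζ = 16/(2·20) = 0.4.
ζωₙ = 16/2 = 8, so ω_d = ωₙ√(1−ζ²) = √(ωₙ² − (ζωₙ)²) = √(400 − 8²) = √336 ≈ 18.33 rad/s.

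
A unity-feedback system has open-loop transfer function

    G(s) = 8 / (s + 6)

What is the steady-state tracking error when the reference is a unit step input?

G(s) has no poles at the origin.
This is a Type 0 system. Kp = lim_{s→0} G(s) = 8/6 = 4/3.
e_ss = 1/(1 + Kp) = 1/(1 + 4/3) = 3/7 ≈ 0.4286.

e_ss = 0.4286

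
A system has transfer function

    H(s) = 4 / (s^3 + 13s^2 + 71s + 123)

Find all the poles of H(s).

The poles are the roots of the denominator s^3 + 13s^2 + 71s + 123 = 0.
Trying s = -3: the polynomial evaluates to 0, so (s + 3) is a factor.
Dividing out leaves s^2 + 10s + 41 = 0.
The quadratic formula then gives s = -5 ± 4j.

s = -5 + 4j, -5 - 4j, -3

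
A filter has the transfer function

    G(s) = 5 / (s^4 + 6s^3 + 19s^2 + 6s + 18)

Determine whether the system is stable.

The denominator s^4 + 6s^3 + 19s^2 + 6s + 18 factors as (s^2 + 1)(s^2 + 6s + 18), giving poles at s = ±j, -3 ± 3j.
Since the simple pole(s) at s = j, -j lie on the jω-axis with none in the right half-plane, the system is marginally stable.

marginally stable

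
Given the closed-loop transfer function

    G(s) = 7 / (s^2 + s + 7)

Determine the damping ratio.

ζ ≈ 0.1890

Compare the denominator to the standard form s^2 + 2ζωₙs + ωₙ².
ωₙ² = 7, so ωₙ = √7 ≈ 2.646 rad/s.
2ζωₙ = 1, so ζ = 1/(2·√7) ≈ 0.1890.
With ζ = 0.1890 the response is underdamped.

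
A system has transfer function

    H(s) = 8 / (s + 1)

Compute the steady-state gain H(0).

H(0) = 8

At s = 0 each factor (s + a) contributes a and each (s^2 + bs + c) contributes c.
H(0) = 8·1 / ((1)) = 8/1 = 8.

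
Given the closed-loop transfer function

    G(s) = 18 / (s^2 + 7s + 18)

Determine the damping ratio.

Compare the denominator to the standard form s^2 + 2ζωₙs + ωₙ².
ωₙ² = 18, so ωₙ = √18 ≈ 4.243 rad/s.
2ζωₙ = 7, so ζ = 7/(2·√18) ≈ 0.8250.

ζ ≈ 0.8250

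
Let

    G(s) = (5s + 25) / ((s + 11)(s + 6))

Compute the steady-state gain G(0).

G(0) = 25/66 ≈ 0.3788

Set s = 0: G(0) = (25) / (66) = 25/66.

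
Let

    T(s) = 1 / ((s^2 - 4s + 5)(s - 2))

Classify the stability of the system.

unstable

The poles can be read from the denominator factors: s = 2 ± j, 2.
Since the pole(s) at s = 2 + j, 2 - j, 2 lie in the right half-plane, the system is unstable.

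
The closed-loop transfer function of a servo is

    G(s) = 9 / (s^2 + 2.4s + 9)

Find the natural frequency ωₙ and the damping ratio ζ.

ωₙ = 3 rad/s, ζ = 0.4

Compare the denominator to the standard form s^2 + 2ζωₙs + ωₙ².
ωₙ² = 9, so ωₙ = 3 rad/s.
2ζωₙ = 2.4, so ζ = 2.4/(2·3) = 0.4.
With ζ = 0.4 the response is underdamped.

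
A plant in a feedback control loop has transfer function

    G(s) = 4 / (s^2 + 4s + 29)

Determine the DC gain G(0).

At s = 0 each factor (s + a) contributes a and each (s^2 + bs + c) contributes c.
G(0) = 4·1 / ((29)) = 4/29 = 4/29.

G(0) = 4/29 ≈ 0.1379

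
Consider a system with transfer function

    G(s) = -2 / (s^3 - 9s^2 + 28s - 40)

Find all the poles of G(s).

The poles are the roots of the denominator s^3 - 9s^2 + 28s - 40 = 0.
Trying s = 5: the polynomial evaluates to 0, so (s - 5) is a factor.
Dividing out leaves s^2 - 4s + 8 = 0.
The quadratic formula then gives s = 2 ± 2j.

s = 2 + 2j, 2 - 2j, 5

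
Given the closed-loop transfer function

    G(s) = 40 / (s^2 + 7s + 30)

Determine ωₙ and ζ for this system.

ωₙ ≈ 5.477 rad/s, ζ ≈ 0.6390

Compare the denominator to the standard form s^2 + 2ζωₙs + ωₙ².
ωₙ² = 30, so ωₙ = √30 ≈ 5.477 rad/s.
2ζωₙ = 7, so ζ = 7/(2·√30) ≈ 0.6390.
With ζ = 0.6390 the response is underdamped.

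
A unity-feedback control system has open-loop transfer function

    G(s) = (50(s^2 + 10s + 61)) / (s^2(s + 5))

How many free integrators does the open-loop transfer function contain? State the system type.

The denominator has 2 factors of s at the origin (free integrators), so this is a Type 2 system.

Type 2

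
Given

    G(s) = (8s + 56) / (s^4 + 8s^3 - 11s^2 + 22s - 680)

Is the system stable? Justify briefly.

The denominator s^4 + 8s^3 - 11s^2 + 22s - 680 factors as (s^2 + 2s + 17)(s - 4)(s + 10), giving poles at s = -1 + 4j, -1 - 4j, 4, -10.
Since the pole(s) at s = 4 lie in the right half-plane, the system is unstable.

unstable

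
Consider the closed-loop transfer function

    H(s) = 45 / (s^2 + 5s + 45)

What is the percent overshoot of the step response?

Comparing s^2 + 5s + 45 to s^2 + 2ζωₙs + ωₙ²: ωₙ = √45 ≈ 6.708 rad/s and ζ = 5/(2·√45) ≈ 0.3727.
%OS = 100·exp(−πζ/√(1−ζ²)) = 100·exp(−π·0.3727/√(1−0.3727²)) ≈ 28.3%.

%OS ≈ 28.3%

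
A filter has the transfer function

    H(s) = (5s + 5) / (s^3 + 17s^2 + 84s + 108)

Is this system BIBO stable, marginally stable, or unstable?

The denominator s^3 + 17s^2 + 84s + 108 factors as (s + 9)(s + 6)(s + 2), giving poles at s = -9, -6, -2.
Since all poles lie strictly in the left half-plane, the system is stable.

stable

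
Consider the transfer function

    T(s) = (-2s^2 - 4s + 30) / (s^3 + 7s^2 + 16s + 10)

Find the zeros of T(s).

s = 3, -5

Set the numerator to zero: -2s^2 - 4s + 30 = 0, i.e. -2·(s^2 + 2s - 15) = 0.
Factoring: (s - 3)(s + 5) = 0.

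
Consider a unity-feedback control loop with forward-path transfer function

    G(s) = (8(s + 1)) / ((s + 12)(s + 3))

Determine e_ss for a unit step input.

e_ss = 0.8182

G(s) has no poles at the origin.
This is a Type 0 system. Kp = lim_{s→0} G(s) = 8/36 = 2/9.
e_ss = 1/(1 + Kp) = 1/(1 + 2/9) = 9/11 ≈ 0.8182.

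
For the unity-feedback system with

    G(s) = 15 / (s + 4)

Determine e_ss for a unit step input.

e_ss = 0.2105

G(s) has no poles at the origin.
This is a Type 0 system. Kp = lim_{s→0} G(s) = 15/4.
e_ss = 1/(1 + Kp) = 1/(1 + 15/4) = 4/19 ≈ 0.2105.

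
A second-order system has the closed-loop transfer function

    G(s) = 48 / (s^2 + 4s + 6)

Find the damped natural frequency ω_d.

Comparing s^2 + 4s + 6 to s^2 + 2ζωₙs + ωₙ²: ωₙ = √6 ≈ 2.449 rad/s and ζ = 4/(2·√6) ≈ 0.8165.
ζωₙ = 4/2 = 2, so ω_d = ωₙ√(1−ζ²) = √(ωₙ² − (ζωₙ)²) = √(6 − 2²) = √2 ≈ 1.414 rad/s.

ω_d ≈ 1.414 rad/s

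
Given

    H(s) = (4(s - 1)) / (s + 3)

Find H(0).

H(0) = -4/3 ≈ -1.333

At s = 0 each factor (s + a) contributes a and each (s^2 + bs + c) contributes c.
H(0) = 4·(-1) / ((3)) = -4/3 = -4/3.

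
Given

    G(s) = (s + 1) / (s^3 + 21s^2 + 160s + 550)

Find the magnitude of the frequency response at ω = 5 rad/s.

|G(j5)| ≈ 0.007549

Substitute s = j5: numerator = 1 + j5, denominator = 25 + j675.
|G(j5)| = |1 + j5| / |25 + j675| = 5.0990 / 675.46 ≈ 0.007549.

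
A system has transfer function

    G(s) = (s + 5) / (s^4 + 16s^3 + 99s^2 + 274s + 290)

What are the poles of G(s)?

The poles are the roots of the denominator s^4 + 16s^3 + 99s^2 + 274s + 290 = 0.
No real roots exist; factor into two real quadratics: (s^2 + 10s + 29)(s^2 + 6s + 10) = 0.
Each quadratic gives a conjugate pair via the quadratic formula.

s = -5 + 2j, -5 - 2j, -3 + j, -3 - j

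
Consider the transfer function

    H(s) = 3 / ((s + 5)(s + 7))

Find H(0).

H(0) = 3/35 ≈ 0.08571

At s = 0 each factor (s + a) contributes a and each (s^2 + bs + c) contributes c.
H(0) = 3·1 / ((5) · (7)) = 3/35 = 3/35.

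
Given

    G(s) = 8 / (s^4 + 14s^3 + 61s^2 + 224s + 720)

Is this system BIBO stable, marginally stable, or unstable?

marginally stable

The denominator s^4 + 14s^3 + 61s^2 + 224s + 720 factors as (s^2 + 16)(s + 9)(s + 5), giving poles at s = ±4j, -9, -5.
Since the simple pole(s) at s = 4j, -4j lie on the jω-axis with none in the right half-plane, the system is marginally stable.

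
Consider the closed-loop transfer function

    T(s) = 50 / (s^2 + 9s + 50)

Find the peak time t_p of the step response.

Comparing s^2 + 9s + 50 to s^2 + 2ζωₙs + ωₙ²: ωₙ = √50 ≈ 7.071 rad/s and ζ = 9/(2·√50) ≈ 0.6364.
ζωₙ = 9/2 = 4.5, so ω_d = ωₙ√(1−ζ²) = √(ωₙ² − (ζωₙ)²) = √(50 − 4.5²) = √29.75 ≈ 5.454 rad/s.
t_p = π/ω_d = π/5.454 ≈ 0.5760 s.

t_p ≈ 0.5760 s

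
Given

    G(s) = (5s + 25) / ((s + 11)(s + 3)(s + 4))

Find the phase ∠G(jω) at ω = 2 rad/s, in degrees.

∠G(j2) ≈ -48.76°

At s = j2: numerator = 25 + j10, denominator = 60 + j170.
∠G = ∠num − ∠den = 21.801° − (70.560°) = -48.76°.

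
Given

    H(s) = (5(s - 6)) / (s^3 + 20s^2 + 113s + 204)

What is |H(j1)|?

Substitute s = j1: numerator = -30 + j5, denominator = 184 + j112.
|H(j1)| = |-30 + j5| / |184 + j112| = 30.414 / 215.41 ≈ 0.1412.

|H(j1)| ≈ 0.1412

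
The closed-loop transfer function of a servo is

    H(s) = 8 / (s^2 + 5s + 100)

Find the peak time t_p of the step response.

t_p ≈ 0.3245 s

Comparing s^2 + 5s + 100 to s^2 + 2ζωₙs + ωₙ²: ωₙ = 10 rad/s and ζ = 5/(2·10) = 0.25.
ζωₙ = 5/2 = 2.5, so ω_d = ωₙ√(1−ζ²) = √(ωₙ² − (ζωₙ)²) = √(100 − 2.5²) = √93.75 ≈ 9.682 rad/s.
t_p = π/ω_d = π/9.682 ≈ 0.3245 s.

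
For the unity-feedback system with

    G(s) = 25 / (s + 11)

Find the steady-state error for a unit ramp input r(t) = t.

e_ss = ∞

G(s) has no poles at the origin.
This is a Type 0 system; Kv = lim_{s→0} s·G(s) = 0, so the steady-state error for a ramp input is infinite.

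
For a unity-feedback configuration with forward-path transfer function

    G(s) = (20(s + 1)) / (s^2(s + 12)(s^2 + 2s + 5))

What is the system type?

Type 2

The denominator has 2 factors of s at the origin (free integrators), so this is a Type 2 system.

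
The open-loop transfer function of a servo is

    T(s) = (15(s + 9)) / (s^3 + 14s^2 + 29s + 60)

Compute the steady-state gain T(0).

Set s = 0: T(0) = (135) / (60) = 9/4.

T(0) = 9/4 ≈ 2.250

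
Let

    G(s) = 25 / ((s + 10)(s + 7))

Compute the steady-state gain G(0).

Set s = 0: G(0) = (25) / (70) = 5/14.

G(0) = 5/14 ≈ 0.3571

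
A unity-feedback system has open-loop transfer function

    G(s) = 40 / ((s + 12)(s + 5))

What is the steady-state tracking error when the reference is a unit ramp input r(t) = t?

G(s) has no poles at the origin.
This is a Type 0 system; Kv = lim_{s→0} s·G(s) = 0, so the steady-state error for a ramp input is infinite.

e_ss = ∞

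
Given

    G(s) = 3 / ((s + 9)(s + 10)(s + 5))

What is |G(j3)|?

|G(j3)| ≈ 0.005195

Substitute s = j3: numerator = 3, denominator = 234 + j528.
|G(j3)| = |3| / |234 + j528| = 3 / 577.53 ≈ 0.005195.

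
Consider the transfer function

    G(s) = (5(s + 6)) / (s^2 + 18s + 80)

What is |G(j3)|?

|G(j3)| ≈ 0.3760

Substitute s = j3: numerator = 30 + j15, denominator = 71 + j54.
|G(j3)| = |30 + j15| / |71 + j54| = 33.541 / 89.202 ≈ 0.3760.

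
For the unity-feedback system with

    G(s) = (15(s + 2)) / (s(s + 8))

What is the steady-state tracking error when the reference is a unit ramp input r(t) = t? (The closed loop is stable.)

e_ss = 0.2667

G(s) has one pole at the origin.
This is a Type 1 system. Kv = lim_{s→0} s·G(s) = 30/8 = 15/4.
e_ss = 1/Kv = 1/(15/4) = 4/15 ≈ 0.2667.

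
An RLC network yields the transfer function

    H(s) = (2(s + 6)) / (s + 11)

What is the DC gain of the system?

H(0) = 12/11 ≈ 1.091

At s = 0 each factor (s + a) contributes a and each (s^2 + bs + c) contributes c.
H(0) = 2·(6) / ((11)) = 12/11 = 12/11.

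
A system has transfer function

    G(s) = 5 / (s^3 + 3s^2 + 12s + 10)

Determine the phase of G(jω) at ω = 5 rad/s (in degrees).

At s = j5: numerator = 5, denominator = -65 - j65.
∠G = ∠num − ∠den = 0° − (-135°) = 135°.

∠G(j5) ≈ 135°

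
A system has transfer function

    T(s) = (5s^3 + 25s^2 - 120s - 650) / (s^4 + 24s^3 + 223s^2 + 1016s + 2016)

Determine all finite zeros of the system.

s = -5 ± j, 5

Set the numerator to zero: 5s^3 + 25s^2 - 120s - 650 = 0, i.e. 5·(s^3 + 5s^2 - 24s - 130) = 0.
Factoring: (s^2 + 10s + 26)(s - 5) = 0.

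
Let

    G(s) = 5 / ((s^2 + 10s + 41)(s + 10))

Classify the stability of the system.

stable

The poles can be read from the denominator factors: s = -5 + 4j, -5 - 4j, -10.
Since all poles lie strictly in the left half-plane, the system is stable.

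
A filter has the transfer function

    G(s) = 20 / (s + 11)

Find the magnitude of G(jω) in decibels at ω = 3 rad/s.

|G(j3)|_dB ≈ 4.88 dB

Substitute s = j3: numerator = 20, denominator = 11 + j3.
|G(j3)| = |20| / |11 + j3| = 20 / 11.402 ≈ 1.754.
In decibels: 20·log₁₀(1.754) ≈ 4.88 dB.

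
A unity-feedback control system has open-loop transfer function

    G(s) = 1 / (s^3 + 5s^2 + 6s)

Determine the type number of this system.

Factor s from the denominator: s^3 + 5s^2 + 6s = s·(s^2 + 5s + 6).
There is 1 pole at the origin, so the system is Type 1.

Type 1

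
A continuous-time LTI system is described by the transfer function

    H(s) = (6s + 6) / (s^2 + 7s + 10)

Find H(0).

H(0) = 3/5 ≈ 0.6000

Set s = 0: H(0) = (6) / (10) = 3/5.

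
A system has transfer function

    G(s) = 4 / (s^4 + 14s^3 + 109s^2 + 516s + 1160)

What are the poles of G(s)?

The poles are the roots of the denominator s^4 + 14s^3 + 109s^2 + 516s + 1160 = 0.
No real roots exist; factor into two real quadratics: (s^2 + 10s + 29)(s^2 + 4s + 40) = 0.
Each quadratic gives a conjugate pair via the quadratic formula.

s = -5 ± 2j, -2 ± 6j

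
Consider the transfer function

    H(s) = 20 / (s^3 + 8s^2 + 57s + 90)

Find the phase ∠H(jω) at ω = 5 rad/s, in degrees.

At s = j5: numerator = 20, denominator = -110 + j160.
∠H = ∠num − ∠den = 0° − (124.51°) = -124.5°.

∠H(j5) ≈ -124.5°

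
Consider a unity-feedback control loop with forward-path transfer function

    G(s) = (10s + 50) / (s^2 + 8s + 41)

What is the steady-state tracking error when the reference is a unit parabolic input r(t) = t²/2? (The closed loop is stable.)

e_ss = ∞

G(s) has no poles at the origin.
This is a Type 0 system; Ka = lim_{s→0} s^2·G(s) = 0, so the steady-state error for a parabola input is infinite.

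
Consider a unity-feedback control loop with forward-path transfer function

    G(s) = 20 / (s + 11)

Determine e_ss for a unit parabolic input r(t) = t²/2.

G(s) has no poles at the origin.
This is a Type 0 system; Ka = lim_{s→0} s^2·G(s) = 0, so the steady-state error for a parabola input is infinite.

e_ss = ∞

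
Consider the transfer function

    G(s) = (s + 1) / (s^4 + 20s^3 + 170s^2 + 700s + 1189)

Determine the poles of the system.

s = -5 ± 4j, -5 ± 2j

The poles are the roots of the denominator s^4 + 20s^3 + 170s^2 + 700s + 1189 = 0.
No real roots exist; factor into two real quadratics: (s^2 + 10s + 41)(s^2 + 10s + 29) = 0.
Each quadratic gives a conjugate pair via the quadratic formula.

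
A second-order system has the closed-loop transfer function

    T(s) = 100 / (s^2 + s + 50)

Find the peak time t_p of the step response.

t_p ≈ 0.4454 s

Comparing s^2 + s + 50 to s^2 + 2ζωₙs + ωₙ²: ωₙ = √50 ≈ 7.071 rad/s and ζ = 1/(2·√50) ≈ 0.07071.
ζωₙ = 1/2 = 0.5, so ω_d = ωₙ√(1−ζ²) = √(ωₙ² − (ζωₙ)²) = √(50 − 0.5²) = √49.75 ≈ 7.053 rad/s.
t_p = π/ω_d = π/7.053 ≈ 0.4454 s.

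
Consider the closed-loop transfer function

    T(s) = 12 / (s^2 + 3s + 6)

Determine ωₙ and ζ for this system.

ωₙ ≈ 2.449 rad/s, ζ ≈ 0.6124

Compare the denominator to the standard form s^2 + 2ζωₙs + ωₙ².
ωₙ² = 6, so ωₙ = √6 ≈ 2.449 rad/s.
2ζωₙ = 3, so ζ = 3/(2·√6) ≈ 0.6124.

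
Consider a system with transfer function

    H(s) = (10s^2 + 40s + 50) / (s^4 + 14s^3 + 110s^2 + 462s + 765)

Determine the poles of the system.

The poles are the roots of the denominator s^4 + 14s^3 + 110s^2 + 462s + 765 = 0.
No real roots exist; factor into two real quadratics: (s^2 + 8s + 17)(s^2 + 6s + 45) = 0.
Each quadratic gives a conjugate pair via the quadratic formula.

s = -4 + j, -4 - j, -3 + 6j, -3 - 6j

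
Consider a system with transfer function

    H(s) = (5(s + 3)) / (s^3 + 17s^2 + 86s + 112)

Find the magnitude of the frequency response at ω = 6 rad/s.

Substitute s = j6: numerator = 15 + j30, denominator = -500 + j300.
|H(j6)| = |15 + j30| / |-500 + j300| = 33.541 / 583.10 ≈ 0.05752.

|H(j6)| ≈ 0.05752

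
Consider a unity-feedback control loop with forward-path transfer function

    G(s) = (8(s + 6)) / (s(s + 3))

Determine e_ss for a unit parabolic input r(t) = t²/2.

G(s) has one pole at the origin.
This is a Type 1 system; Ka = lim_{s→0} s^2·G(s) = 0, so the steady-state error for a parabola input is infinite.

e_ss = ∞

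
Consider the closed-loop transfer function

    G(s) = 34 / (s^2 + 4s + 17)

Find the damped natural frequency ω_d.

Comparing s^2 + 4s + 17 to s^2 + 2ζωₙs + ωₙ²: ωₙ = √17 ≈ 4.123 rad/s and ζ = 4/(2·√17) ≈ 0.4851.
ζωₙ = 4/2 = 2, so ω_d = ωₙ√(1−ζ²) = √(ωₙ² − (ζωₙ)²) = √(17 − 2²) = √13 ≈ 3.606 rad/s.

ω_d ≈ 3.606 rad/s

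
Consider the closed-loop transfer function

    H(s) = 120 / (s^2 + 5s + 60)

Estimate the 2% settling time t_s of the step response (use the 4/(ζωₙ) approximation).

Comparing s^2 + 5s + 60 to s^2 + 2ζωₙs + ωₙ²: ωₙ = √60 ≈ 7.746 rad/s and ζ = 5/(2·√60) ≈ 0.3227.
ζωₙ = 5/2 = 2.5, so t_s ≈ 4/(ζωₙ) = 4/2.5 = 1.600 s.

t_s ≈ 1.600 s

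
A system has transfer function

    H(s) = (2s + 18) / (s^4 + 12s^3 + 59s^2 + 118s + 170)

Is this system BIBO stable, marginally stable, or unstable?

stable

The denominator s^4 + 12s^3 + 59s^2 + 118s + 170 factors as (s^2 + 10s + 34)(s^2 + 2s + 5), giving poles at s = -5 + 3j, -5 - 3j, -1 + 2j, -1 - 2j.
Since all poles lie strictly in the left half-plane, the system is stable.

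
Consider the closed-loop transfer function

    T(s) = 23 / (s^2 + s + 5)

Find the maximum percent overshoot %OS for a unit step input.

%OS ≈ 48.6%

Comparing s^2 + s + 5 to s^2 + 2ζωₙs + ωₙ²: ωₙ = √5 ≈ 2.236 rad/s and ζ = 1/(2·√5) ≈ 0.2236.
%OS = 100·exp(−πζ/√(1−ζ²)) = 100·exp(−π·0.2236/√(1−0.2236²)) ≈ 48.6%.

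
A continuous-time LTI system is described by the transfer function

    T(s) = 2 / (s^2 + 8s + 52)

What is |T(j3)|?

Substitute s = j3: numerator = 2, denominator = 43 + j24.
|T(j3)| = |2| / |43 + j24| = 2 / 49.244 ≈ 0.04061.

|T(j3)| ≈ 0.04061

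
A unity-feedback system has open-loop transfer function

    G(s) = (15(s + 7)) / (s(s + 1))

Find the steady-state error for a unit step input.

e_ss = 0

G(s) has one pole at the origin.
This is a Type 1 system; for a step input the steady-state error is zero.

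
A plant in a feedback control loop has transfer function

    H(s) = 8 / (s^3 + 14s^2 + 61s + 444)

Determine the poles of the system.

s = -1 + 6j, -1 - 6j, -12

The poles are the roots of the denominator s^3 + 14s^2 + 61s + 444 = 0.
Trying s = -12: the polynomial evaluates to 0, so (s + 12) is a factor.
Dividing out leaves s^2 + 2s + 37 = 0.
The quadratic formula then gives s = -1 ± 6j.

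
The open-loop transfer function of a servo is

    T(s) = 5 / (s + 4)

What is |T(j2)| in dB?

Substitute s = j2: numerator = 5, denominator = 4 + j2.
|T(j2)| = |5| / |4 + j2| = 5 / 4.4721 ≈ 1.118.
In decibels: 20·log₁₀(1.118) ≈ 0.969 dB.

|T(j2)|_dB ≈ 0.969 dB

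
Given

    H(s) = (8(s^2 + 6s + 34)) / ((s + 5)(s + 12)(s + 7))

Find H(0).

At s = 0 each factor (s + a) contributes a and each (s^2 + bs + c) contributes c.
H(0) = 8·(34) / ((5) · (12) · (7)) = 272/420 = 68/105.

H(0) = 68/105 ≈ 0.6476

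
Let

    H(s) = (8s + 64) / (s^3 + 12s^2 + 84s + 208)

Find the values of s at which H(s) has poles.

The poles are the roots of the denominator s^3 + 12s^2 + 84s + 208 = 0.
Trying s = -4: the polynomial evaluates to 0, so (s + 4) is a factor.
Dividing out leaves s^2 + 8s + 52 = 0.
The quadratic formula then gives s = -4 ± 6j.

s = -4 + 6j, -4 - 6j, -4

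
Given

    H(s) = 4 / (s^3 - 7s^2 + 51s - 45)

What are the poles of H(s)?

s = 3 + 6j, 3 - 6j, 1

The poles are the roots of the denominator s^3 - 7s^2 + 51s - 45 = 0.
Trying s = 1: the polynomial evaluates to 0, so (s - 1) is a factor.
Dividing out leaves s^2 - 6s + 45 = 0.
The quadratic formula then gives s = 3 ± 6j.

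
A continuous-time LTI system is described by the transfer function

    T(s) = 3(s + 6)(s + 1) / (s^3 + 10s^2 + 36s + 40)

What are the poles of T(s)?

s = -4 + 2j, -4 - 2j, -2

The poles are the roots of the denominator s^3 + 10s^2 + 36s + 40 = 0.
Trying s = -2: the polynomial evaluates to 0, so (s + 2) is a factor.
Dividing out leaves s^2 + 8s + 20 = 0.
The quadratic formula then gives s = -4 ± 2j.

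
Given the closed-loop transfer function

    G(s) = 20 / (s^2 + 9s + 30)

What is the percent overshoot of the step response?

Comparing s^2 + 9s + 30 to s^2 + 2ζωₙs + ωₙ²: ωₙ = √30 ≈ 5.477 rad/s and ζ = 9/(2·√30) ≈ 0.8216.
%OS = 100·exp(−πζ/√(1−ζ²)) = 100·exp(−π·0.8216/√(1−0.8216²)) ≈ 1.08%.

%OS ≈ 1.08%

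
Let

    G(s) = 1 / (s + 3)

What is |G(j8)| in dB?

Substitute s = j8: numerator = 1, denominator = 3 + j8.
|G(j8)| = |1| / |3 + j8| = 1 / 8.5440 ≈ 0.1170.
In decibels: 20·log₁₀(0.1170) ≈ -18.6 dB.

|G(j8)|_dB ≈ -18.6 dB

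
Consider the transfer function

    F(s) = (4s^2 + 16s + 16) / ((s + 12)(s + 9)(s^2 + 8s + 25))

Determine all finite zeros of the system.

s = -2, -2

Set the numerator to zero: 4s^2 + 16s + 16 = 0, i.e. 4·(s^2 + 4s + 4) = 0.
Factoring: (s + 2)^2 = 0.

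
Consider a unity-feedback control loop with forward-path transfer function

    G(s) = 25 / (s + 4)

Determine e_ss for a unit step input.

G(s) has no poles at the origin.
This is a Type 0 system. Kp = lim_{s→0} G(s) = 25/4.
e_ss = 1/(1 + Kp) = 1/(1 + 25/4) = 4/29 ≈ 0.1379.

e_ss = 0.1379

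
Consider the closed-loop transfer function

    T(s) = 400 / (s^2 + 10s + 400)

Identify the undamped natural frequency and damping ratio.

Compare the denominator to the standard form s^2 + 2ζωₙs + ωₙ².
ωₙ² = 400, so ωₙ = 20 rad/s.
2ζωₙ = 10, so ζ = 10/(2·20) = 0.25.

ωₙ = 20 rad/s, ζ = 0.25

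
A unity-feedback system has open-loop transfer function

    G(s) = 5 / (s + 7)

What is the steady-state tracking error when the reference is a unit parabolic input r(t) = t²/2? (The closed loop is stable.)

G(s) has no poles at the origin.
This is a Type 0 system; Ka = lim_{s→0} s^2·G(s) = 0, so the steady-state error for a parabola input is infinite.

e_ss = ∞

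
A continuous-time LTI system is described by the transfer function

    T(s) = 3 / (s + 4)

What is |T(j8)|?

Substitute s = j8: numerator = 3, denominator = 4 + j8.
|T(j8)| = |3| / |4 + j8| = 3 / 8.9443 ≈ 0.3354.

|T(j8)| ≈ 0.3354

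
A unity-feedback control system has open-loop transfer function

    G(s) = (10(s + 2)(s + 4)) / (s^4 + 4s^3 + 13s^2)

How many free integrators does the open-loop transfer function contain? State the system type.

Type 2

The denominator has 2 factors of s at the origin (free integrators), so this is a Type 2 system.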